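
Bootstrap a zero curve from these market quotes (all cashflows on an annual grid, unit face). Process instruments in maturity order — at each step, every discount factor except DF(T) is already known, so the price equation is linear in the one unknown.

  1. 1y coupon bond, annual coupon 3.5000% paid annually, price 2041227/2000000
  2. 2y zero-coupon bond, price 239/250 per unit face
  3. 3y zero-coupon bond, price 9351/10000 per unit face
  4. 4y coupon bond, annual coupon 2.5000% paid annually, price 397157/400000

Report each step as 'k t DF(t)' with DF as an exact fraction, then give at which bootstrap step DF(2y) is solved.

1 1 9861/10000
2 2 239/250
3 3 9351/10000
4 4 1797/2000
DF(2y) is solved at step 2

step 1 [1y] bond c/1=7/200: DF=(2041227/2000000 − 7/200·(0))/(1+7/200) = 9861/10000 ≈ 0.986100
step 2 [2y] zero: DF = P = 239/250 ≈ 0.956000
step 3 [3y] zero: DF = P = 9351/10000 ≈ 0.935100
step 4 [4y] bond c/1=1/40: DF=(397157/400000 − 1/40·(0.986100+0.956000+0.935100))/(1+1/40) = 1797/2000 ≈ 0.898500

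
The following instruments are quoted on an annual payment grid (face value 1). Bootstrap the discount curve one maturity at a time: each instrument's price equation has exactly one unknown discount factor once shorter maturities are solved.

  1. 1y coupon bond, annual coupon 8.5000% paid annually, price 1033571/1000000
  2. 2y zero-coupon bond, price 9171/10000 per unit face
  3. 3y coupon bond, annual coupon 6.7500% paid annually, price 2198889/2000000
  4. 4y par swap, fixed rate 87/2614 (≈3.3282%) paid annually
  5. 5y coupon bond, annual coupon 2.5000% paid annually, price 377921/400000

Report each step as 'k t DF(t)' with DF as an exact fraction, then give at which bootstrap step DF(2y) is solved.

step 1 [1y] bond c/1=17/200: DF=(1033571/1000000 − 17/200·(0))/(1+17/200) = 4763/5000 ≈ 0.952600
step 2 [2y] zero: DF = P = 9171/10000 ≈ 0.917100
step 3 [3y] bond c/1=27/400: DF=(2198889/2000000 − 27/400·(0.952600+0.917100))/(1+27/400) = 9117/10000 ≈ 0.911700
step 4 [4y] swap r/1=87/2614: DF=(1 − 87/2614·(0.952600+0.917100+0.911700))/(1+87/2614) = 4391/5000 ≈ 0.878200
step 5 [5y] bond c/1=1/40: DF=(377921/400000 − 1/40·(0.952600+0.917100+0.911700+0.878200))/(1+1/40) = 333/400 ≈ 0.832500

1 1 4763/5000
2 2 9171/10000
3 3 9117/10000
4 4 4391/5000
5 5 333/400
DF(2y) is solved at step 2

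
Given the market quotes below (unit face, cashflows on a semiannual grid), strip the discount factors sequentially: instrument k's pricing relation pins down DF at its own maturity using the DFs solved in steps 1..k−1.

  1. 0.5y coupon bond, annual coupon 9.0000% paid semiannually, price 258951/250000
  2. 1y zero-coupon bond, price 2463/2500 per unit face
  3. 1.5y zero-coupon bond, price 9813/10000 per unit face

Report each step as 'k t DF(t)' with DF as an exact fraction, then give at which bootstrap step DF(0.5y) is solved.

step 1 [0.5y] bond c/2=9/200: DF=(258951/250000 − 9/200·(0))/(1+9/200) = 1239/1250 ≈ 0.991200
step 2 [1y] zero: DF = P = 2463/2500 ≈ 0.985200
step 3 [1.5y] zero: DF = P = 9813/10000 ≈ 0.981300

1 1/2 1239/1250
2 1 2463/2500
3 3/2 9813/10000
DF(0.5y) is solved at step 1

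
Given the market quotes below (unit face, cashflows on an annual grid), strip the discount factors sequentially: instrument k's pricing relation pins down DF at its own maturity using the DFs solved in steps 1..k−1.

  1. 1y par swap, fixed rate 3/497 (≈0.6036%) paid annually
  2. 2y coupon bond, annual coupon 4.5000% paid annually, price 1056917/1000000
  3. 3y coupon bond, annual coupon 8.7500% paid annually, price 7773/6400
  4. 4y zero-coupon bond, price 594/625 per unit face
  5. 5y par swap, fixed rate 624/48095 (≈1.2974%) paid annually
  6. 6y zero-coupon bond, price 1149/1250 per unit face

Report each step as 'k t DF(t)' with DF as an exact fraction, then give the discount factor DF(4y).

1 1 497/500
2 2 4843/5000
3 3 9589/10000
4 4 594/625
5 5 586/625
6 6 1149/1250
DF(4y) = 594/625 ≈ 0.950400

step 1 [1y] swap r/1=3/497: DF=(1 − 3/497·(0))/(1+3/497) = 497/500 ≈ 0.994000
step 2 [2y] bond c/1=9/200: DF=(1056917/1000000 − 9/200·(0.994000))/(1+9/200) = 4843/5000 ≈ 0.968600
step 3 [3y] bond c/1=7/80: DF=(7773/6400 − 7/80·(0.994000+0.968600))/(1+7/80) = 9589/10000 ≈ 0.958900
step 4 [4y] zero: DF = P = 594/625 ≈ 0.950400
step 5 [5y] swap r/1=624/48095: DF=(1 − 624/48095·(0.994000+0.968600+0.958900+0.950400))/(1+624/48095) = 586/625 ≈ 0.937600
step 6 [6y] zero: DF = P = 1149/1250 ≈ 0.919200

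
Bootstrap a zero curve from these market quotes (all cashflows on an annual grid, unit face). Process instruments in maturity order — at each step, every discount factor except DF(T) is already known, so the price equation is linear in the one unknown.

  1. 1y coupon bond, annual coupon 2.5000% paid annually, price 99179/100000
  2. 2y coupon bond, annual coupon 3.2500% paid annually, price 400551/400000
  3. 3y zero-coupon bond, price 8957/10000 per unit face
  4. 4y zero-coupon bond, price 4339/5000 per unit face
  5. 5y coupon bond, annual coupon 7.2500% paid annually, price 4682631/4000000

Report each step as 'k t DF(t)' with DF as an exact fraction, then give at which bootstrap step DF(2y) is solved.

1 1 2419/2500
2 2 4697/5000
3 3 8957/10000
4 4 4339/5000
5 5 4217/5000
DF(2y) is solved at step 2

step 1 [1y] bond c/1=1/40: DF=(99179/100000 − 1/40·(0))/(1+1/40) = 2419/2500 ≈ 0.967600
step 2 [2y] bond c/1=13/400: DF=(400551/400000 − 13/400·(0.967600))/(1+13/400) = 4697/5000 ≈ 0.939400
step 3 [3y] zero: DF = P = 8957/10000 ≈ 0.895700
step 4 [4y] zero: DF = P = 4339/5000 ≈ 0.867800
step 5 [5y] bond c/1=29/400: DF=(4682631/4000000 − 29/400·(0.967600+0.939400+0.895700+0.867800))/(1+29/400) = 4217/5000 ≈ 0.843400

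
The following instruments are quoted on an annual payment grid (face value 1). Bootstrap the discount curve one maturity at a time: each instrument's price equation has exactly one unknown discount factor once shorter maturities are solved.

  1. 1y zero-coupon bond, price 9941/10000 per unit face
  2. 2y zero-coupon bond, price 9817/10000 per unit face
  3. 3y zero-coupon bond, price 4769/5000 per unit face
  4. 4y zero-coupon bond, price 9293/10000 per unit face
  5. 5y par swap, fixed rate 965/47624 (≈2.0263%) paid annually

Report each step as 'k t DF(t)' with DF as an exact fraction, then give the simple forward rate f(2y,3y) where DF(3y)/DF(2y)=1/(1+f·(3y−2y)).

step 1 [1y] zero: DF = P = 9941/10000 ≈ 0.994100
step 2 [2y] zero: DF = P = 9817/10000 ≈ 0.981700
step 3 [3y] zero: DF = P = 4769/5000 ≈ 0.953800
step 4 [4y] zero: DF = P = 9293/10000 ≈ 0.929300
step 5 [5y] swap r/1=965/47624: DF=(1 − 965/47624·(0.994100+0.981700+0.953800+0.929300))/(1+965/47624) = 1807/2000 ≈ 0.903500

1 1 9941/10000
2 2 9817/10000
3 3 4769/5000
4 4 9293/10000
5 5 1807/2000
f(2y,3y) = ((9817/10000)/(4769/5000) − 1)/(1) = 279/9538 ≈ 2.9251%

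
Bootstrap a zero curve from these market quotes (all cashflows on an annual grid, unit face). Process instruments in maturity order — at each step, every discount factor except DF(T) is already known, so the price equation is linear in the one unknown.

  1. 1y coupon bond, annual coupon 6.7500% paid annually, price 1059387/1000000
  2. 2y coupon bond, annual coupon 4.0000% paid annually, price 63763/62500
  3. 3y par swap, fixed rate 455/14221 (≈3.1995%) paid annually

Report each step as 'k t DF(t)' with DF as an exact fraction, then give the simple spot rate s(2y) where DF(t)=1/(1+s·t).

step 1 [1y] bond c/1=27/400: DF=(1059387/1000000 − 27/400·(0))/(1+27/400) = 2481/2500 ≈ 0.992400
step 2 [2y] bond c/1=1/25: DF=(63763/62500 − 1/25·(0.992400))/(1+1/25) = 2357/2500 ≈ 0.942800
step 3 [3y] swap r/1=455/14221: DF=(1 − 455/14221·(0.992400+0.942800))/(1+455/14221) = 909/1000 ≈ 0.909000

1 1 2481/2500
2 2 2357/2500
3 3 909/1000
s(2y) = (1/(2357/2500) − 1)/(2) = 143/4714 ≈ 3.0335%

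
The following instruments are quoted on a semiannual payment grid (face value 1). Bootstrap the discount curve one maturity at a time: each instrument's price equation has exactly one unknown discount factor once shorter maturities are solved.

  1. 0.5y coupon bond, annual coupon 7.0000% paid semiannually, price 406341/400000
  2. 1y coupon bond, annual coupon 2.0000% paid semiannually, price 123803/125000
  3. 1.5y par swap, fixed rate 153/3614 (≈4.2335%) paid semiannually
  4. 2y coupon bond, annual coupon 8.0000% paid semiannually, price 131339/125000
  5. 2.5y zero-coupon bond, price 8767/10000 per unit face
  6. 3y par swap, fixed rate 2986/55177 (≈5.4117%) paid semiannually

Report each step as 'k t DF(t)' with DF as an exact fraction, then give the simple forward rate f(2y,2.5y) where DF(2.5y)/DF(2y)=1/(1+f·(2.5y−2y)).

step 1 [0.5y] bond c/2=7/200: DF=(406341/400000 − 7/200·(0))/(1+7/200) = 1963/2000 ≈ 0.981500
step 2 [1y] bond c/2=1/100: DF=(123803/125000 − 1/100·(0.981500))/(1+1/100) = 9709/10000 ≈ 0.970900
step 3 [1.5y] swap r/2=153/7228: DF=(1 − 153/7228·(0.981500+0.970900))/(1+153/7228) = 2347/2500 ≈ 0.938800
step 4 [2y] bond c/2=1/25: DF=(131339/125000 − 1/25·(0.981500+0.970900+0.938800))/(1+1/25) = 8991/10000 ≈ 0.899100
step 5 [2.5y] zero: DF = P = 8767/10000 ≈ 0.876700
step 6 [3y] swap r/2=1493/55177: DF=(1 − 1493/55177·(0.981500+0.970900+0.938800+0.899100+0.876700))/(1+1493/55177) = 8507/10000 ≈ 0.850700

1 1/2 1963/2000
2 1 9709/10000
3 3/2 2347/2500
4 2 8991/10000
5 5/2 8767/10000
6 3 8507/10000
f(2y,2.5y) = ((8991/10000)/(8767/10000) − 1)/(1/2) = 448/8767 ≈ 5.1101%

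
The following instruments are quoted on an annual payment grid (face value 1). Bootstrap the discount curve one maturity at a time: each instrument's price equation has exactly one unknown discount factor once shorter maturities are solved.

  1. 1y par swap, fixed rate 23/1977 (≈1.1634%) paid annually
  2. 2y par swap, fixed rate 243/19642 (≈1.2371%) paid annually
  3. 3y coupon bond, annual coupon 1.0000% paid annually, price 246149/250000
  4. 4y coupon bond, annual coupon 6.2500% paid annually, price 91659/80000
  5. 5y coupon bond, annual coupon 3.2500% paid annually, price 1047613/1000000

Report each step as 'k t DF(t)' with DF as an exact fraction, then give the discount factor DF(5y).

1 1 1977/2000
2 2 9757/10000
3 3 4777/5000
4 4 4533/5000
5 5 4471/5000
DF(5y) = 4471/5000 ≈ 0.894200

step 1 [1y] swap r/1=23/1977: DF=(1 − 23/1977·(0))/(1+23/1977) = 1977/2000 ≈ 0.988500
step 2 [2y] swap r/1=243/19642: DF=(1 − 243/19642·(0.988500))/(1+243/19642) = 9757/10000 ≈ 0.975700
step 3 [3y] bond c/1=1/100: DF=(246149/250000 − 1/100·(0.988500+0.975700))/(1+1/100) = 4777/5000 ≈ 0.955400
step 4 [4y] bond c/1=1/16: DF=(91659/80000 − 1/16·(0.988500+0.975700+0.955400))/(1+1/16) = 4533/5000 ≈ 0.906600
step 5 [5y] bond c/1=13/400: DF=(1047613/1000000 − 13/400·(0.988500+0.975700+0.955400+0.906600))/(1+13/400) = 4471/5000 ≈ 0.894200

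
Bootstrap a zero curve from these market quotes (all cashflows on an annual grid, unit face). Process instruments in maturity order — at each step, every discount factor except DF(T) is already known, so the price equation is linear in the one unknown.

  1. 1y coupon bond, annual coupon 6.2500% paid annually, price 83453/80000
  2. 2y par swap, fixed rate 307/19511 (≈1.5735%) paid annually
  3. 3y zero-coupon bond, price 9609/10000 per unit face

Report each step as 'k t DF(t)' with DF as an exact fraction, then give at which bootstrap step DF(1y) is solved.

1 1 4909/5000
2 2 9693/10000
3 3 9609/10000
DF(1y) is solved at step 1

step 1 [1y] bond c/1=1/16: DF=(83453/80000 − 1/16·(0))/(1+1/16) = 4909/5000 ≈ 0.981800
step 2 [2y] swap r/1=307/19511: DF=(1 − 307/19511·(0.981800))/(1+307/19511) = 9693/10000 ≈ 0.969300
step 3 [3y] zero: DF = P = 9609/10000 ≈ 0.960900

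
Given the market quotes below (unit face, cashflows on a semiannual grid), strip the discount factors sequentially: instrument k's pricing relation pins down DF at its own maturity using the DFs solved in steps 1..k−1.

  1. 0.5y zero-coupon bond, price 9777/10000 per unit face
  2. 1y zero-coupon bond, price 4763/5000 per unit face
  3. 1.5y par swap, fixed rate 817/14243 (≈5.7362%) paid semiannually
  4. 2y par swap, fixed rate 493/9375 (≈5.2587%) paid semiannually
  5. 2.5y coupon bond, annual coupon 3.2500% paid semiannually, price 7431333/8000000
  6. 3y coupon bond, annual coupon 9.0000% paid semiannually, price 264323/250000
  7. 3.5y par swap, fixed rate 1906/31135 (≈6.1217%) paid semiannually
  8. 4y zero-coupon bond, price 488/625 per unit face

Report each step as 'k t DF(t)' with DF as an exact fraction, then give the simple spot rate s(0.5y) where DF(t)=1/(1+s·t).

step 1 [0.5y] zero: DF = P = 9777/10000 ≈ 0.977700
step 2 [1y] zero: DF = P = 4763/5000 ≈ 0.952600
step 3 [1.5y] swap r/2=817/28486: DF=(1 − 817/28486·(0.977700+0.952600))/(1+817/28486) = 9183/10000 ≈ 0.918300
step 4 [2y] swap r/2=493/18750: DF=(1 − 493/18750·(0.977700+0.952600+0.918300))/(1+493/18750) = 4507/5000 ≈ 0.901400
step 5 [2.5y] bond c/2=13/800: DF=(7431333/8000000 − 13/800·(0.977700+0.952600+0.918300+0.901400))/(1+13/800) = 8541/10000 ≈ 0.854100
step 6 [3y] bond c/2=9/200: DF=(264323/250000 − 9/200·(0.977700+0.952600+0.918300+0.901400+0.854100))/(1+9/200) = 1627/2000 ≈ 0.813500
step 7 [3.5y] swap r/2=953/31135: DF=(1 − 953/31135·(0.977700+0.952600+0.918300+0.901400+0.854100+0.813500))/(1+953/31135) = 4047/5000 ≈ 0.809400
step 8 [4y] zero: DF = P = 488/625 ≈ 0.780800

1 1/2 9777/10000
2 1 4763/5000
3 3/2 9183/10000
4 2 4507/5000
5 5/2 8541/10000
6 3 1627/2000
7 7/2 4047/5000
8 4 488/625
s(0.5y) = (1/(9777/10000) − 1)/(1/2) = 446/9777 ≈ 4.5617%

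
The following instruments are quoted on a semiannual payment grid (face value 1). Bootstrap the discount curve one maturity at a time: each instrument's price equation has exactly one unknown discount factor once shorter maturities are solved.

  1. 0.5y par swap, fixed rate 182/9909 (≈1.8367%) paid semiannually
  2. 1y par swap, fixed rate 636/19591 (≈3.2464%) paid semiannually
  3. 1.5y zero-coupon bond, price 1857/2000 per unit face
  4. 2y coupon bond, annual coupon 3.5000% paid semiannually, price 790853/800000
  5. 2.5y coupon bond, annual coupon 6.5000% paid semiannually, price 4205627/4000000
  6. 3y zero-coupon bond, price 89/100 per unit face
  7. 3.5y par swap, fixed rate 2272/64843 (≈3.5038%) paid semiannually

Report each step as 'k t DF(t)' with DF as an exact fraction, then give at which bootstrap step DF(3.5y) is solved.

1 1/2 9909/10000
2 1 4841/5000
3 3/2 1857/2000
4 2 9219/10000
5 5/2 1123/1250
6 3 89/100
7 7/2 554/625
DF(3.5y) is solved at step 7

step 1 [0.5y] swap r/2=91/9909: DF=(1 − 91/9909·(0))/(1+91/9909) = 9909/10000 ≈ 0.990900
step 2 [1y] swap r/2=318/19591: DF=(1 − 318/19591·(0.990900))/(1+318/19591) = 4841/5000 ≈ 0.968200
step 3 [1.5y] zero: DF = P = 1857/2000 ≈ 0.928500
step 4 [2y] bond c/2=7/400: DF=(790853/800000 − 7/400·(0.990900+0.968200+0.928500))/(1+7/400) = 9219/10000 ≈ 0.921900
step 5 [2.5y] bond c/2=13/400: DF=(4205627/4000000 − 13/400·(0.990900+0.968200+0.928500+0.921900))/(1+13/400) = 1123/1250 ≈ 0.898400
step 6 [3y] zero: DF = P = 89/100 ≈ 0.890000
step 7 [3.5y] swap r/2=1136/64843: DF=(1 − 1136/64843·(0.990900+0.968200+0.928500+0.921900+0.898400+0.890000))/(1+1136/64843) = 554/625 ≈ 0.886400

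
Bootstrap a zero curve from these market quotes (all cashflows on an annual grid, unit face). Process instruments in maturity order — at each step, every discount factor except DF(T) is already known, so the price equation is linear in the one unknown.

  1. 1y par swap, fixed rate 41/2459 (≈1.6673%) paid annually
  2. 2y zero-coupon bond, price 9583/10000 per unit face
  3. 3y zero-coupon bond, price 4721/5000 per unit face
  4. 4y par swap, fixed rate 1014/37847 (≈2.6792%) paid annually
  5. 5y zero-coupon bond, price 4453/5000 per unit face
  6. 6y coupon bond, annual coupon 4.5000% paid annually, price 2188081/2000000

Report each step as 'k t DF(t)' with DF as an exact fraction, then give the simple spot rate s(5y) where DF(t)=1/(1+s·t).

1 1 2459/2500
2 2 9583/10000
3 3 4721/5000
4 4 4493/5000
5 5 4453/5000
6 6 1057/1250
s(5y) = (1/(4453/5000) − 1)/(5) = 547/22265 ≈ 2.4568%

step 1 [1y] swap r/1=41/2459: DF=(1 − 41/2459·(0))/(1+41/2459) = 2459/2500 ≈ 0.983600
step 2 [2y] zero: DF = P = 9583/10000 ≈ 0.958300
step 3 [3y] zero: DF = P = 4721/5000 ≈ 0.944200
step 4 [4y] swap r/1=1014/37847: DF=(1 − 1014/37847·(0.983600+0.958300+0.944200))/(1+1014/37847) = 4493/5000 ≈ 0.898600
step 5 [5y] zero: DF = P = 4453/5000 ≈ 0.890600
step 6 [6y] bond c/1=9/200: DF=(2188081/2000000 − 9/200·(0.983600+0.958300+0.944200+0.898600+0.890600))/(1+9/200) = 1057/1250 ≈ 0.845600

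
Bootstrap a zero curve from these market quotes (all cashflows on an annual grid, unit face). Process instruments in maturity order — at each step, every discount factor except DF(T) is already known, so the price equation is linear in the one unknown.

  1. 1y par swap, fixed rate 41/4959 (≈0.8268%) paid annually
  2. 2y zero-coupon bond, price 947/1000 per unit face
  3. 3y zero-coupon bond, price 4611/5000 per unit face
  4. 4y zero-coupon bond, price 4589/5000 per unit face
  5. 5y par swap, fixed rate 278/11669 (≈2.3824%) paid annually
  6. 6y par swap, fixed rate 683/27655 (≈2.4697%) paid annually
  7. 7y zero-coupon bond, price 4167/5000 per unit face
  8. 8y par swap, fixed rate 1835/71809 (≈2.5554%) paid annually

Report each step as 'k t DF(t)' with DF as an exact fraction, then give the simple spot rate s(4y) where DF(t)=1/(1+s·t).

step 1 [1y] swap r/1=41/4959: DF=(1 − 41/4959·(0))/(1+41/4959) = 4959/5000 ≈ 0.991800
step 2 [2y] zero: DF = P = 947/1000 ≈ 0.947000
step 3 [3y] zero: DF = P = 4611/5000 ≈ 0.922200
step 4 [4y] zero: DF = P = 4589/5000 ≈ 0.917800
step 5 [5y] swap r/1=278/11669: DF=(1 − 278/11669·(0.991800+0.947000+0.922200+0.917800))/(1+278/11669) = 1111/1250 ≈ 0.888800
step 6 [6y] swap r/1=683/27655: DF=(1 − 683/27655·(0.991800+0.947000+0.922200+0.917800+0.888800))/(1+683/27655) = 4317/5000 ≈ 0.863400
step 7 [7y] zero: DF = P = 4167/5000 ≈ 0.833400
step 8 [8y] swap r/1=1835/71809: DF=(1 − 1835/71809·(0.991800+0.947000+0.922200+0.917800+0.888800+0.863400+0.833400))/(1+1835/71809) = 1633/2000 ≈ 0.816500

1 1 4959/5000
2 2 947/1000
3 3 4611/5000
4 4 4589/5000
5 5 1111/1250
6 6 4317/5000
7 7 4167/5000
8 8 1633/2000
s(4y) = (1/(4589/5000) − 1)/(4) = 411/18356 ≈ 2.2390%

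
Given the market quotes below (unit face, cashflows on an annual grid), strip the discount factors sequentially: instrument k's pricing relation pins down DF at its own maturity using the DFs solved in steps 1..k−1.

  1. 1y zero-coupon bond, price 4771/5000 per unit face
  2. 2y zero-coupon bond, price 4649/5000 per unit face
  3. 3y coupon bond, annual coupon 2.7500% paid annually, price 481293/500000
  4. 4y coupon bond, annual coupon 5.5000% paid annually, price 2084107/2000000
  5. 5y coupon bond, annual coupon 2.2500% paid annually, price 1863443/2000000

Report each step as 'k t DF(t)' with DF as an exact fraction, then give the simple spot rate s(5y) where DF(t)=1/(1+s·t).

step 1 [1y] zero: DF = P = 4771/5000 ≈ 0.954200
step 2 [2y] zero: DF = P = 4649/5000 ≈ 0.929800
step 3 [3y] bond c/1=11/400: DF=(481293/500000 − 11/400·(0.954200+0.929800))/(1+11/400) = 554/625 ≈ 0.886400
step 4 [4y] bond c/1=11/200: DF=(2084107/2000000 − 11/200·(0.954200+0.929800+0.886400))/(1+11/200) = 8433/10000 ≈ 0.843300
step 5 [5y] bond c/1=9/400: DF=(1863443/2000000 − 9/400·(0.954200+0.929800+0.886400+0.843300))/(1+9/400) = 8317/10000 ≈ 0.831700

1 1 4771/5000
2 2 4649/5000
3 3 554/625
4 4 8433/10000
5 5 8317/10000
s(5y) = (1/(8317/10000) − 1)/(5) = 1683/41585 ≈ 4.0471%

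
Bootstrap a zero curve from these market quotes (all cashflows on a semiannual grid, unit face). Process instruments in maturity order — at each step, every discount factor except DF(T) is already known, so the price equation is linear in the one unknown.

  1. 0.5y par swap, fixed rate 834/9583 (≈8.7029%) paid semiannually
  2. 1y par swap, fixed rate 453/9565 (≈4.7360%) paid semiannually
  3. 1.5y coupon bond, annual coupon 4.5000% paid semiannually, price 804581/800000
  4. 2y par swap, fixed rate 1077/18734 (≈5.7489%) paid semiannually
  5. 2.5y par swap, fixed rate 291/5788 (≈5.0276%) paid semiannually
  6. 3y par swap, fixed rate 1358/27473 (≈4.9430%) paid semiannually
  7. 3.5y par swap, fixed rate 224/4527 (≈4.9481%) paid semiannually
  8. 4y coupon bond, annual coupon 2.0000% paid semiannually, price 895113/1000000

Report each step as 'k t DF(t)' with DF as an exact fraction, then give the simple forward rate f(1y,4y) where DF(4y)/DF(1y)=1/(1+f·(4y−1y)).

1 1/2 9583/10000
2 1 9547/10000
3 3/2 1883/2000
4 2 8923/10000
5 5/2 2209/2500
6 3 4321/5000
7 7/2 527/625
8 4 1647/2000
f(1y,4y) = ((9547/10000)/(1647/2000) − 1)/(3) = 1312/24705 ≈ 5.3107%

step 1 [0.5y] swap r/2=417/9583: DF=(1 − 417/9583·(0))/(1+417/9583) = 9583/10000 ≈ 0.958300
step 2 [1y] swap r/2=453/19130: DF=(1 − 453/19130·(0.958300))/(1+453/19130) = 9547/10000 ≈ 0.954700
step 3 [1.5y] bond c/2=9/400: DF=(804581/800000 − 9/400·(0.958300+0.954700))/(1+9/400) = 1883/2000 ≈ 0.941500
step 4 [2y] swap r/2=1077/37468: DF=(1 − 1077/37468·(0.958300+0.954700+0.941500))/(1+1077/37468) = 8923/10000 ≈ 0.892300
step 5 [2.5y] swap r/2=291/11576: DF=(1 − 291/11576·(0.958300+0.954700+0.941500+0.892300))/(1+291/11576) = 2209/2500 ≈ 0.883600
step 6 [3y] swap r/2=679/27473: DF=(1 − 679/27473·(0.958300+0.954700+0.941500+0.892300+0.883600))/(1+679/27473) = 4321/5000 ≈ 0.864200
step 7 [3.5y] swap r/2=112/4527: DF=(1 − 112/4527·(0.958300+0.954700+0.941500+0.892300+0.883600+0.864200))/(1+112/4527) = 527/625 ≈ 0.843200
step 8 [4y] bond c/2=1/100: DF=(895113/1000000 − 1/100·(0.958300+0.954700+0.941500+0.892300+0.883600+0.864200+0.843200))/(1+1/100) = 1647/2000 ≈ 0.823500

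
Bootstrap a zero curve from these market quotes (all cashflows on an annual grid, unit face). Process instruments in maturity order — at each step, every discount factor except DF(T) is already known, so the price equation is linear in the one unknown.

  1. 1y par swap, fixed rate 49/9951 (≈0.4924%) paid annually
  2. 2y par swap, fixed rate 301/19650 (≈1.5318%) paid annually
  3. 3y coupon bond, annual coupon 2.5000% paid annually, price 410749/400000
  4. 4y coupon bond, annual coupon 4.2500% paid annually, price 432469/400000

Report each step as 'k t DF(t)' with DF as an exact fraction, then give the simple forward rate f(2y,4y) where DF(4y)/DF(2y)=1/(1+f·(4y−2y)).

step 1 [1y] swap r/1=49/9951: DF=(1 − 49/9951·(0))/(1+49/9951) = 9951/10000 ≈ 0.995100
step 2 [2y] swap r/1=301/19650: DF=(1 − 301/19650·(0.995100))/(1+301/19650) = 9699/10000 ≈ 0.969900
step 3 [3y] bond c/1=1/40: DF=(410749/400000 − 1/40·(0.995100+0.969900))/(1+1/40) = 9539/10000 ≈ 0.953900
step 4 [4y] bond c/1=17/400: DF=(432469/400000 − 17/400·(0.995100+0.969900+0.953900))/(1+17/400) = 9181/10000 ≈ 0.918100

1 1 9951/10000
2 2 9699/10000
3 3 9539/10000
4 4 9181/10000
f(2y,4y) = ((9699/10000)/(9181/10000) − 1)/(2) = 259/9181 ≈ 2.8210%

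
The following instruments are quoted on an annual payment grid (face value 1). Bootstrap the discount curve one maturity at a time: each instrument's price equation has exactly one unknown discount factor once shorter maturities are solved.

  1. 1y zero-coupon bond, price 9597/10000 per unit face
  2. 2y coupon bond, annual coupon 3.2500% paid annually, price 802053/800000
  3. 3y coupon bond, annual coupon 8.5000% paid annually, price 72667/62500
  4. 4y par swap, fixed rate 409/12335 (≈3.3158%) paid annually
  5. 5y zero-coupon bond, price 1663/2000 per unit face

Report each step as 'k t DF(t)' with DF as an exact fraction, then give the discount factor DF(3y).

1 1 9597/10000
2 2 588/625
3 3 9227/10000
4 4 8773/10000
5 5 1663/2000
DF(3y) = 9227/10000 ≈ 0.922700

step 1 [1y] zero: DF = P = 9597/10000 ≈ 0.959700
step 2 [2y] bond c/1=13/400: DF=(802053/800000 − 13/400·(0.959700))/(1+13/400) = 588/625 ≈ 0.940800
step 3 [3y] bond c/1=17/200: DF=(72667/62500 − 17/200·(0.959700+0.940800))/(1+17/200) = 9227/10000 ≈ 0.922700
step 4 [4y] swap r/1=409/12335: DF=(1 − 409/12335·(0.959700+0.940800+0.922700))/(1+409/12335) = 8773/10000 ≈ 0.877300
step 5 [5y] zero: DF = P = 1663/2000 ≈ 0.831500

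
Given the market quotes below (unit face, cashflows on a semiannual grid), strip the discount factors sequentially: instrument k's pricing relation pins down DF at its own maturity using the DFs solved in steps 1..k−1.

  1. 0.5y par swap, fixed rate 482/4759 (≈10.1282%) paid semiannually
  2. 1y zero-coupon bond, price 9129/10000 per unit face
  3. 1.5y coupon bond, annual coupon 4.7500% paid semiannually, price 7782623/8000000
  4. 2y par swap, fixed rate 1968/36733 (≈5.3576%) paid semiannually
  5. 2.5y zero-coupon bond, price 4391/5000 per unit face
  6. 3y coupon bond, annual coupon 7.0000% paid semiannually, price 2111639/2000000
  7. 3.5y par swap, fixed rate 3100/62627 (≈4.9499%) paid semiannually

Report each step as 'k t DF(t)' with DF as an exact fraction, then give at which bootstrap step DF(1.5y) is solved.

1 1/2 4759/5000
2 1 9129/10000
3 3/2 907/1000
4 2 1127/1250
5 5/2 4391/5000
6 3 4331/5000
7 7/2 169/200
DF(1.5y) is solved at step 3

step 1 [0.5y] swap r/2=241/4759: DF=(1 − 241/4759·(0))/(1+241/4759) = 4759/5000 ≈ 0.951800
step 2 [1y] zero: DF = P = 9129/10000 ≈ 0.912900
step 3 [1.5y] bond c/2=19/800: DF=(7782623/8000000 − 19/800·(0.951800+0.912900))/(1+19/800) = 907/1000 ≈ 0.907000
step 4 [2y] swap r/2=984/36733: DF=(1 − 984/36733·(0.951800+0.912900+0.907000))/(1+984/36733) = 1127/1250 ≈ 0.901600
step 5 [2.5y] zero: DF = P = 4391/5000 ≈ 0.878200
step 6 [3y] bond c/2=7/200: DF=(2111639/2000000 − 7/200·(0.951800+0.912900+0.907000+0.901600+0.878200))/(1+7/200) = 4331/5000 ≈ 0.866200
step 7 [3.5y] swap r/2=1550/62627: DF=(1 − 1550/62627·(0.951800+0.912900+0.907000+0.901600+0.878200+0.866200))/(1+1550/62627) = 169/200 ≈ 0.845000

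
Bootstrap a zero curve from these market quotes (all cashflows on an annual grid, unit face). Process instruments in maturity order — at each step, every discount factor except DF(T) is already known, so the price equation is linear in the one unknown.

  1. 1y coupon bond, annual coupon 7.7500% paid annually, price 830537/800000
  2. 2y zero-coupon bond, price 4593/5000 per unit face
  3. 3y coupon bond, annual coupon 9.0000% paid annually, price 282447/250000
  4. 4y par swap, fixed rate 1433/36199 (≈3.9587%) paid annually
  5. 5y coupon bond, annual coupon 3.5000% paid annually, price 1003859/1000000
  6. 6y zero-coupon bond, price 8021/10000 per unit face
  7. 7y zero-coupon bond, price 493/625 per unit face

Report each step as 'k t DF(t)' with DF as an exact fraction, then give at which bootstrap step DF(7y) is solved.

step 1 [1y] bond c/1=31/400: DF=(830537/800000 − 31/400·(0))/(1+31/400) = 1927/2000 ≈ 0.963500
step 2 [2y] zero: DF = P = 4593/5000 ≈ 0.918600
step 3 [3y] bond c/1=9/100: DF=(282447/250000 − 9/100·(0.963500+0.918600))/(1+9/100) = 8811/10000 ≈ 0.881100
step 4 [4y] swap r/1=1433/36199: DF=(1 − 1433/36199·(0.963500+0.918600+0.881100))/(1+1433/36199) = 8567/10000 ≈ 0.856700
step 5 [5y] bond c/1=7/200: DF=(1003859/1000000 − 7/200·(0.963500+0.918600+0.881100+0.856700))/(1+7/200) = 339/400 ≈ 0.847500
step 6 [6y] zero: DF = P = 8021/10000 ≈ 0.802100
step 7 [7y] zero: DF = P = 493/625 ≈ 0.788800

1 1 1927/2000
2 2 4593/5000
3 3 8811/10000
4 4 8567/10000
5 5 339/400
6 6 8021/10000
7 7 493/625
DF(7y) is solved at step 7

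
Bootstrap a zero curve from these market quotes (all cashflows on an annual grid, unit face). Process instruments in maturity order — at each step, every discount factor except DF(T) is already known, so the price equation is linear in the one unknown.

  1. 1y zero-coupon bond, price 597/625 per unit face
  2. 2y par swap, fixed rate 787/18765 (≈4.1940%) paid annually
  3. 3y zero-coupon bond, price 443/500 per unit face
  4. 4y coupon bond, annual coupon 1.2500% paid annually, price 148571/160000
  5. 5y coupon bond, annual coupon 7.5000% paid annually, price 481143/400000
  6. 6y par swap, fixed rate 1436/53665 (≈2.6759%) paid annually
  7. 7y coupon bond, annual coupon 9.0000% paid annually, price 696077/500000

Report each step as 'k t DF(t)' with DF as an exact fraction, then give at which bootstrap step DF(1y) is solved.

step 1 [1y] zero: DF = P = 597/625 ≈ 0.955200
step 2 [2y] swap r/1=787/18765: DF=(1 − 787/18765·(0.955200))/(1+787/18765) = 9213/10000 ≈ 0.921300
step 3 [3y] zero: DF = P = 443/500 ≈ 0.886000
step 4 [4y] bond c/1=1/80: DF=(148571/160000 − 1/80·(0.955200+0.921300+0.886000))/(1+1/80) = 883/1000 ≈ 0.883000
step 5 [5y] bond c/1=3/40: DF=(481143/400000 − 3/40·(0.955200+0.921300+0.886000+0.883000))/(1+3/40) = 4323/5000 ≈ 0.864600
step 6 [6y] swap r/1=1436/53665: DF=(1 − 1436/53665·(0.955200+0.921300+0.886000+0.883000+0.864600))/(1+1436/53665) = 2141/2500 ≈ 0.856400
step 7 [7y] bond c/1=9/100: DF=(696077/500000 − 9/100·(0.955200+0.921300+0.886000+0.883000+0.864600+0.856400))/(1+9/100) = 8341/10000 ≈ 0.834100

1 1 597/625
2 2 9213/10000
3 3 443/500
4 4 883/1000
5 5 4323/5000
6 6 2141/2500
7 7 8341/10000
DF(1y) is solved at step 1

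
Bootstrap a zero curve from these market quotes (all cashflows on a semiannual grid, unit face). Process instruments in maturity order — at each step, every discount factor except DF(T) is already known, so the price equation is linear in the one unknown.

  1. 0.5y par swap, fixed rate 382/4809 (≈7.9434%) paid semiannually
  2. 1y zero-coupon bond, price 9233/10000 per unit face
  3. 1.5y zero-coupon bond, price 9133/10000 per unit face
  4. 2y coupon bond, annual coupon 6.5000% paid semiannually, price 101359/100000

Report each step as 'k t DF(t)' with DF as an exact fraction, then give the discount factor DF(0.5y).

1 1/2 4809/5000
2 1 9233/10000
3 3/2 9133/10000
4 2 1117/1250
DF(0.5y) = 4809/5000 ≈ 0.961800

step 1 [0.5y] swap r/2=191/4809: DF=(1 − 191/4809·(0))/(1+191/4809) = 4809/5000 ≈ 0.961800
step 2 [1y] zero: DF = P = 9233/10000 ≈ 0.923300
step 3 [1.5y] zero: DF = P = 9133/10000 ≈ 0.913300
step 4 [2y] bond c/2=13/400: DF=(101359/100000 − 13/400·(0.961800+0.923300+0.913300))/(1+13/400) = 1117/1250 ≈ 0.893600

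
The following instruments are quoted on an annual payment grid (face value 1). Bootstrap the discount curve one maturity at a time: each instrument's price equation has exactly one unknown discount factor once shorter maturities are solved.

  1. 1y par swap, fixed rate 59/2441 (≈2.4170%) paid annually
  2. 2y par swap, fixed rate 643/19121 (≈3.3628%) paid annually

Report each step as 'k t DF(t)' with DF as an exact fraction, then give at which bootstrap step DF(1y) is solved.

step 1 [1y] swap r/1=59/2441: DF=(1 − 59/2441·(0))/(1+59/2441) = 2441/2500 ≈ 0.976400
step 2 [2y] swap r/1=643/19121: DF=(1 − 643/19121·(0.976400))/(1+643/19121) = 9357/10000 ≈ 0.935700

1 1 2441/2500
2 2 9357/10000
DF(1y) is solved at step 1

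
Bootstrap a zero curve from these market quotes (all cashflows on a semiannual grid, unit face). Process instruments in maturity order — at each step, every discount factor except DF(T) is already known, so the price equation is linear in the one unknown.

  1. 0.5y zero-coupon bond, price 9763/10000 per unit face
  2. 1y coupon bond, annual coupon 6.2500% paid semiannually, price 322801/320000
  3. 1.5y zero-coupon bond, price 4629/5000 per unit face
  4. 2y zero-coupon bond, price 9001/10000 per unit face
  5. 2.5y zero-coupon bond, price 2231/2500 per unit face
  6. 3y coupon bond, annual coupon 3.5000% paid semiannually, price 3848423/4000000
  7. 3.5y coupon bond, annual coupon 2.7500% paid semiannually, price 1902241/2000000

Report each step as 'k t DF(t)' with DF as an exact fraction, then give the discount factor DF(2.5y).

1 1/2 9763/10000
2 1 4743/5000
3 3/2 4629/5000
4 2 9001/10000
5 5/2 2231/2500
6 3 8657/10000
7 7/2 1727/2000
DF(2.5y) = 2231/2500 ≈ 0.892400

step 1 [0.5y] zero: DF = P = 9763/10000 ≈ 0.976300
step 2 [1y] bond c/2=1/32: DF=(322801/320000 − 1/32·(0.976300))/(1+1/32) = 4743/5000 ≈ 0.948600
step 3 [1.5y] zero: DF = P = 4629/5000 ≈ 0.925800
step 4 [2y] zero: DF = P = 9001/10000 ≈ 0.900100
step 5 [2.5y] zero: DF = P = 2231/2500 ≈ 0.892400
step 6 [3y] bond c/2=7/400: DF=(3848423/4000000 − 7/400·(0.976300+0.948600+0.925800+0.900100+0.892400))/(1+7/400) = 8657/10000 ≈ 0.865700
step 7 [3.5y] bond c/2=11/800: DF=(1902241/2000000 − 11/800·(0.976300+0.948600+0.925800+0.900100+0.892400+0.865700))/(1+11/800) = 1727/2000 ≈ 0.863500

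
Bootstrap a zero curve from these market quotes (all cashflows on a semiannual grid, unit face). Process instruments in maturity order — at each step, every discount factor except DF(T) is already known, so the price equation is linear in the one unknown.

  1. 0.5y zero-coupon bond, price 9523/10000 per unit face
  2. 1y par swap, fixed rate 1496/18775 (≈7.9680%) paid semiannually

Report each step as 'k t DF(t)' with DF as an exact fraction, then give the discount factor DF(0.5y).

1 1/2 9523/10000
2 1 2313/2500
DF(0.5y) = 9523/10000 ≈ 0.952300

step 1 [0.5y] zero: DF = P = 9523/10000 ≈ 0.952300
step 2 [1y] swap r/2=748/18775: DF=(1 − 748/18775·(0.952300))/(1+748/18775) = 2313/2500 ≈ 0.925200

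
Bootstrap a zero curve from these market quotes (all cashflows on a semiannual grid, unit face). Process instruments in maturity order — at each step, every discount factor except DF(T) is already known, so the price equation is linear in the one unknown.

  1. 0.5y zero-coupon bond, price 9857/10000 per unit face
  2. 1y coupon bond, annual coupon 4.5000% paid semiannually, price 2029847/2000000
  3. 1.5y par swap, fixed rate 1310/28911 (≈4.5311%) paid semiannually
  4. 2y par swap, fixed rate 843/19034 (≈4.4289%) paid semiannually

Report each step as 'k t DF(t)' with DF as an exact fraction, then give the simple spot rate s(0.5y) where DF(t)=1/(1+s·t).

1 1/2 9857/10000
2 1 9709/10000
3 3/2 1869/2000
4 2 9157/10000
s(0.5y) = (1/(9857/10000) − 1)/(1/2) = 286/9857 ≈ 2.9015%

step 1 [0.5y] zero: DF = P = 9857/10000 ≈ 0.985700
step 2 [1y] bond c/2=9/400: DF=(2029847/2000000 − 9/400·(0.985700))/(1+9/400) = 9709/10000 ≈ 0.970900
step 3 [1.5y] swap r/2=655/28911: DF=(1 − 655/28911·(0.985700+0.970900))/(1+655/28911) = 1869/2000 ≈ 0.934500
step 4 [2y] swap r/2=843/38068: DF=(1 − 843/38068·(0.985700+0.970900+0.934500))/(1+843/38068) = 9157/10000 ≈ 0.915700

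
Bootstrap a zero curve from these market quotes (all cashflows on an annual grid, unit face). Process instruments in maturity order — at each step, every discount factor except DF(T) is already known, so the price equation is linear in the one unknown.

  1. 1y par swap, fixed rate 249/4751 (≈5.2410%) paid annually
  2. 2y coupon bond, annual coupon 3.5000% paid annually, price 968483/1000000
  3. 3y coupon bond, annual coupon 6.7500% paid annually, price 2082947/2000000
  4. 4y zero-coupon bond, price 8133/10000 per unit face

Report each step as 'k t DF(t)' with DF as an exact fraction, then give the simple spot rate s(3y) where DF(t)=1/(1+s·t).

1 1 4751/5000
2 2 2259/2500
3 3 1073/1250
4 4 8133/10000
s(3y) = (1/(1073/1250) − 1)/(3) = 59/1073 ≈ 5.4986%

step 1 [1y] swap r/1=249/4751: DF=(1 − 249/4751·(0))/(1+249/4751) = 4751/5000 ≈ 0.950200
step 2 [2y] bond c/1=7/200: DF=(968483/1000000 − 7/200·(0.950200))/(1+7/200) = 2259/2500 ≈ 0.903600
step 3 [3y] bond c/1=27/400: DF=(2082947/2000000 − 27/400·(0.950200+0.903600))/(1+27/400) = 1073/1250 ≈ 0.858400
step 4 [4y] zero: DF = P = 8133/10000 ≈ 0.813300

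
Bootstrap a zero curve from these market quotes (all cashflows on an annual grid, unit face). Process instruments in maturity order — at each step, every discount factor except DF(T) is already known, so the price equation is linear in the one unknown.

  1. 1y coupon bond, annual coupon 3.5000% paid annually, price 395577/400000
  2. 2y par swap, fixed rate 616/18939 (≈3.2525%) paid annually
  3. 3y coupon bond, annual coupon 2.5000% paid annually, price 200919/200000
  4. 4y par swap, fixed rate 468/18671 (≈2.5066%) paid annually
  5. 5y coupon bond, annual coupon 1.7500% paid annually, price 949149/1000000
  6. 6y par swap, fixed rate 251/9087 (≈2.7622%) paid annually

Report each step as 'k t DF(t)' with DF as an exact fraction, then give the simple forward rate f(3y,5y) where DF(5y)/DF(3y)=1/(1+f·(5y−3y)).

step 1 [1y] bond c/1=7/200: DF=(395577/400000 − 7/200·(0))/(1+7/200) = 1911/2000 ≈ 0.955500
step 2 [2y] swap r/1=616/18939: DF=(1 − 616/18939·(0.955500))/(1+616/18939) = 1173/1250 ≈ 0.938400
step 3 [3y] bond c/1=1/40: DF=(200919/200000 − 1/40·(0.955500+0.938400))/(1+1/40) = 9339/10000 ≈ 0.933900
step 4 [4y] swap r/1=468/18671: DF=(1 − 468/18671·(0.955500+0.938400+0.933900))/(1+468/18671) = 1133/1250 ≈ 0.906400
step 5 [5y] bond c/1=7/400: DF=(949149/1000000 − 7/400·(0.955500+0.938400+0.933900+0.906400))/(1+7/400) = 4343/5000 ≈ 0.868600
step 6 [6y] swap r/1=251/9087: DF=(1 − 251/9087·(0.955500+0.938400+0.933900+0.906400+0.868600))/(1+251/9087) = 4247/5000 ≈ 0.849400

1 1 1911/2000
2 2 1173/1250
3 3 9339/10000
4 4 1133/1250
5 5 4343/5000
6 6 4247/5000
f(3y,5y) = ((9339/10000)/(4343/5000) − 1)/(2) = 653/17372 ≈ 3.7589%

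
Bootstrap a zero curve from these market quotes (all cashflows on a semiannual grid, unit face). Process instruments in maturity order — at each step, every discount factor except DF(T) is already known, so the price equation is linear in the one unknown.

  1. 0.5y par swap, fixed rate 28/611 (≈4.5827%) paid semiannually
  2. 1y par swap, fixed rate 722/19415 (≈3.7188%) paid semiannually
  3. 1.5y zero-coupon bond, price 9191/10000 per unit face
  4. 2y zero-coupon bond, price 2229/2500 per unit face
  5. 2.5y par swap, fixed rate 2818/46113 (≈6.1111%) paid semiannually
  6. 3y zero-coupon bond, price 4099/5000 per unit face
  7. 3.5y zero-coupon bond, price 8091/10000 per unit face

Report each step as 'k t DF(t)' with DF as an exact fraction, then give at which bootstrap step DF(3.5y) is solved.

1 1/2 611/625
2 1 9639/10000
3 3/2 9191/10000
4 2 2229/2500
5 5/2 8591/10000
6 3 4099/5000
7 7/2 8091/10000
DF(3.5y) is solved at step 7

step 1 [0.5y] swap r/2=14/611: DF=(1 − 14/611·(0))/(1+14/611) = 611/625 ≈ 0.977600
step 2 [1y] swap r/2=361/19415: DF=(1 − 361/19415·(0.977600))/(1+361/19415) = 9639/10000 ≈ 0.963900
step 3 [1.5y] zero: DF = P = 9191/10000 ≈ 0.919100
step 4 [2y] zero: DF = P = 2229/2500 ≈ 0.891600
step 5 [2.5y] swap r/2=1409/46113: DF=(1 − 1409/46113·(0.977600+0.963900+0.919100+0.891600))/(1+1409/46113) = 8591/10000 ≈ 0.859100
step 6 [3y] zero: DF = P = 4099/5000 ≈ 0.819800
step 7 [3.5y] zero: DF = P = 8091/10000 ≈ 0.809100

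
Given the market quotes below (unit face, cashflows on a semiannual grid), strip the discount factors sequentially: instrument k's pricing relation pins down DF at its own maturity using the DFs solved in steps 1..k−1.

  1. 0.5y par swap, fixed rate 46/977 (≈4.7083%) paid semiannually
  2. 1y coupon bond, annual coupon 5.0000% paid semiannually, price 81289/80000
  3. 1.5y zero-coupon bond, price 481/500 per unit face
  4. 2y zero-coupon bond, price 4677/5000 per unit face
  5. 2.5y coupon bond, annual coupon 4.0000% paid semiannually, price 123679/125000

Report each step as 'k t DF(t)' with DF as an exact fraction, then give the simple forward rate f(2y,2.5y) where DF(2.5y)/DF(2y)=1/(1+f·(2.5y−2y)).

step 1 [0.5y] swap r/2=23/977: DF=(1 − 23/977·(0))/(1+23/977) = 977/1000 ≈ 0.977000
step 2 [1y] bond c/2=1/40: DF=(81289/80000 − 1/40·(0.977000))/(1+1/40) = 387/400 ≈ 0.967500
step 3 [1.5y] zero: DF = P = 481/500 ≈ 0.962000
step 4 [2y] zero: DF = P = 4677/5000 ≈ 0.935400
step 5 [2.5y] bond c/2=1/50: DF=(123679/125000 − 1/50·(0.977000+0.967500+0.962000+0.935400))/(1+1/50) = 8947/10000 ≈ 0.894700

1 1/2 977/1000
2 1 387/400
3 3/2 481/500
4 2 4677/5000
5 5/2 8947/10000
f(2y,2.5y) = ((4677/5000)/(8947/10000) − 1)/(1/2) = 814/8947 ≈ 9.0980%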